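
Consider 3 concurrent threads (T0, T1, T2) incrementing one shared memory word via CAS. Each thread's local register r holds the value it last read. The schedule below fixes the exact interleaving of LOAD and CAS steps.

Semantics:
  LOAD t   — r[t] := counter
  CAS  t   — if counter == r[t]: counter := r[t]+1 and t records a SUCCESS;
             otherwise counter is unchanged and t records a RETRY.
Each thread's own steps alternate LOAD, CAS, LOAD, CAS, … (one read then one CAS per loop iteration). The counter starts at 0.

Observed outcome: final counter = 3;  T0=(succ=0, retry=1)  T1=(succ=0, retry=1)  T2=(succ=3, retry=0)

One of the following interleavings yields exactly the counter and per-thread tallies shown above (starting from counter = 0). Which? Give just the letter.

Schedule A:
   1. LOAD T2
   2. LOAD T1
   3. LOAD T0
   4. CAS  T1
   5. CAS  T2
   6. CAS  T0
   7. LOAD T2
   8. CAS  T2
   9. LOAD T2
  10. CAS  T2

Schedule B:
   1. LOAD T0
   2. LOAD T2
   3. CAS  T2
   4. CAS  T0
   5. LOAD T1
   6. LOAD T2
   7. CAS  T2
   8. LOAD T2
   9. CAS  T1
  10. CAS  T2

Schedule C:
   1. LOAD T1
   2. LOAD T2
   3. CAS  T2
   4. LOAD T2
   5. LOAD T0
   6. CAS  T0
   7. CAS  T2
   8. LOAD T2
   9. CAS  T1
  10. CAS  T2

B

Simulating candidate B:
T0 LOAD — after: cnt=0, r=0 — load
T2 LOAD — after: cnt=0, r=0 — load
T2 CAS — after: cnt=1, r=0 — ok
T0 CAS — after: cnt=1, r=0 — retry
T1 LOAD — after: cnt=1, r=1 — load
T2 LOAD — after: cnt=1, r=1 — load
T2 CAS — after: cnt=2, r=1 — ok
T2 LOAD — after: cnt=2, r=2 — load
T1 CAS — after: cnt=2, r=1 — retry
T2 CAS — after: cnt=3, r=2 — ok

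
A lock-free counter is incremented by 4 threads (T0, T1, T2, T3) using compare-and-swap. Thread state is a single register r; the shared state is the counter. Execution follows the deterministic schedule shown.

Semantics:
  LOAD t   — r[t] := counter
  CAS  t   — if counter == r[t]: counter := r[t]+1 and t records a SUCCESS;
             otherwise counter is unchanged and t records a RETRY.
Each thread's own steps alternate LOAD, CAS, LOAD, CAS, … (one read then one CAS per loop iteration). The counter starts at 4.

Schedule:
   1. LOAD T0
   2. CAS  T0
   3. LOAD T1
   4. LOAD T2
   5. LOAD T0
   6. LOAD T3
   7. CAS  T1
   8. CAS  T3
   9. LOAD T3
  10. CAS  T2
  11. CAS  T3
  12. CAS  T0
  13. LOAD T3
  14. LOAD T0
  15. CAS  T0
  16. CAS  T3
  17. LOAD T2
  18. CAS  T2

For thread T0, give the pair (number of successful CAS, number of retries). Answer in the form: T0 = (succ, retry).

1. LOAD T0 → mem=4 r[T0]=4 [LOAD]
2. CAS T0 → mem=5 r[T0]=4 [OK]
3. LOAD T1 → mem=5 r[T1]=5 [LOAD]
4. LOAD T2 → mem=5 r[T2]=5 [LOAD]
5. LOAD T0 → mem=5 r[T0]=5 [LOAD]
6. LOAD T3 → mem=5 r[T3]=5 [LOAD]
7. CAS T1 → mem=6 r[T1]=5 [OK]
8. CAS T3 → mem=6 r[T3]=5 [RETRY]
9. LOAD T3 → mem=6 r[T3]=6 [LOAD]
10. CAS T2 → mem=6 r[T2]=5 [RETRY]
11. CAS T3 → mem=7 r[T3]=6 [OK]
12. CAS T0 → mem=7 r[T0]=5 [RETRY]
13. LOAD T3 → mem=7 r[T3]=7 [LOAD]
14. LOAD T0 → mem=7 r[T0]=7 [LOAD]
15. CAS T0 → mem=8 r[T0]=7 [OK]
16. CAS T3 → mem=8 r[T3]=7 [RETRY]
17. LOAD T2 → mem=8 r[T2]=8 [LOAD]
18. CAS T2 → mem=9 r[T2]=8 [OK]

T0 = (2, 1)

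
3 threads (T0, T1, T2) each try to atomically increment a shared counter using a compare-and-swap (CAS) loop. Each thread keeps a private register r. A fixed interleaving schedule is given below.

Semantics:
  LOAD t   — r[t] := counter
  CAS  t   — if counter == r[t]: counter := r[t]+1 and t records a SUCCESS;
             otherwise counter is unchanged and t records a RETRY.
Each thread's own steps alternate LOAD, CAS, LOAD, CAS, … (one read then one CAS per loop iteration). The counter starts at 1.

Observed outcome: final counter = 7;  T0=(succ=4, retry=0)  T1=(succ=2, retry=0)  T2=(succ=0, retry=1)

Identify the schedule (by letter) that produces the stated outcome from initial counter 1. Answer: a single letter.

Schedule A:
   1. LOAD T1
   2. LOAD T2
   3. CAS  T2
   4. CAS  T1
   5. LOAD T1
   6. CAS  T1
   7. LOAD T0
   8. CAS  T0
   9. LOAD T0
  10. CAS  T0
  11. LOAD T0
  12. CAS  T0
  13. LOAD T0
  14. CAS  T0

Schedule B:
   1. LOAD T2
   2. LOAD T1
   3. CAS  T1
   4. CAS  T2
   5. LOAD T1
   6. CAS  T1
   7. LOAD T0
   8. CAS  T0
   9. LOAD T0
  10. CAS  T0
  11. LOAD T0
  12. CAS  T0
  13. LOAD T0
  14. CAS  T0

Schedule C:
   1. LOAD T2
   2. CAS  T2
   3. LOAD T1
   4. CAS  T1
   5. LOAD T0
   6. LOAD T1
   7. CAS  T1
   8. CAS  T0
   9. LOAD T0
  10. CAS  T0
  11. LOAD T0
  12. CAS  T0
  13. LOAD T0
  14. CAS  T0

B

Simulating candidate B:
1. LOAD T2 → mem=1 r[T2]=1 [LOAD]
2. LOAD T1 → mem=1 r[T1]=1 [LOAD]
3. CAS T1 → mem=2 r[T1]=1 [OK]
4. CAS T2 → mem=2 r[T2]=1 [RETRY]
5. LOAD T1 → mem=2 r[T1]=2 [LOAD]
6. CAS T1 → mem=3 r[T1]=2 [OK]
7. LOAD T0 → mem=3 r[T0]=3 [LOAD]
8. CAS T0 → mem=4 r[T0]=3 [OK]
9. LOAD T0 → mem=4 r[T0]=4 [LOAD]
10. CAS T0 → mem=5 r[T0]=4 [OK]
11. LOAD T0 → mem=5 r[T0]=5 [LOAD]
12. CAS T0 → mem=6 r[T0]=5 [OK]
13. LOAD T0 → mem=6 r[T0]=6 [LOAD]
14. CAS T0 → mem=7 r[T0]=6 [OK]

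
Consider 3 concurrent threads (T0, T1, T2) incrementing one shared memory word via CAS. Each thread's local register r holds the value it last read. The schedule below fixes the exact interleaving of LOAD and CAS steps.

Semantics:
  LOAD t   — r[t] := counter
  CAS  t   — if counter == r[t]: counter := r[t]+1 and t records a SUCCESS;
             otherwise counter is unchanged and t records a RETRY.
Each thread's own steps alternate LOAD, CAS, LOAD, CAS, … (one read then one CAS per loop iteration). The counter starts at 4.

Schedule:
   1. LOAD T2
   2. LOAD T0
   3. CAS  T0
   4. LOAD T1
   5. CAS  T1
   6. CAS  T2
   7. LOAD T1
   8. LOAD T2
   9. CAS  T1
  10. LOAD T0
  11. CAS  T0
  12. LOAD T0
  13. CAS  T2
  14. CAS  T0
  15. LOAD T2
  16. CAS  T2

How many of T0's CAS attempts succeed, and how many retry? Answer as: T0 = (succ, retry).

1. LOAD T2 → mem=4 r[T2]=4 [LOAD]
2. LOAD T0 → mem=4 r[T0]=4 [LOAD]
3. CAS T0 → mem=5 r[T0]=4 [OK]
4. LOAD T1 → mem=5 r[T1]=5 [LOAD]
5. CAS T1 → mem=6 r[T1]=5 [OK]
6. CAS T2 → mem=6 r[T2]=4 [RETRY]
7. LOAD T1 → mem=6 r[T1]=6 [LOAD]
8. LOAD T2 → mem=6 r[T2]=6 [LOAD]
9. CAS T1 → mem=7 r[T1]=6 [OK]
10. LOAD T0 → mem=7 r[T0]=7 [LOAD]
11. CAS T0 → mem=8 r[T0]=7 [OK]
12. LOAD T0 → mem=8 r[T0]=8 [LOAD]
13. CAS T2 → mem=8 r[T2]=6 [RETRY]
14. CAS T0 → mem=9 r[T0]=8 [OK]
15. LOAD T2 → mem=9 r[T2]=9 [LOAD]
16. CAS T2 → mem=10 r[T2]=9 [OK]

T0 = (3, 0)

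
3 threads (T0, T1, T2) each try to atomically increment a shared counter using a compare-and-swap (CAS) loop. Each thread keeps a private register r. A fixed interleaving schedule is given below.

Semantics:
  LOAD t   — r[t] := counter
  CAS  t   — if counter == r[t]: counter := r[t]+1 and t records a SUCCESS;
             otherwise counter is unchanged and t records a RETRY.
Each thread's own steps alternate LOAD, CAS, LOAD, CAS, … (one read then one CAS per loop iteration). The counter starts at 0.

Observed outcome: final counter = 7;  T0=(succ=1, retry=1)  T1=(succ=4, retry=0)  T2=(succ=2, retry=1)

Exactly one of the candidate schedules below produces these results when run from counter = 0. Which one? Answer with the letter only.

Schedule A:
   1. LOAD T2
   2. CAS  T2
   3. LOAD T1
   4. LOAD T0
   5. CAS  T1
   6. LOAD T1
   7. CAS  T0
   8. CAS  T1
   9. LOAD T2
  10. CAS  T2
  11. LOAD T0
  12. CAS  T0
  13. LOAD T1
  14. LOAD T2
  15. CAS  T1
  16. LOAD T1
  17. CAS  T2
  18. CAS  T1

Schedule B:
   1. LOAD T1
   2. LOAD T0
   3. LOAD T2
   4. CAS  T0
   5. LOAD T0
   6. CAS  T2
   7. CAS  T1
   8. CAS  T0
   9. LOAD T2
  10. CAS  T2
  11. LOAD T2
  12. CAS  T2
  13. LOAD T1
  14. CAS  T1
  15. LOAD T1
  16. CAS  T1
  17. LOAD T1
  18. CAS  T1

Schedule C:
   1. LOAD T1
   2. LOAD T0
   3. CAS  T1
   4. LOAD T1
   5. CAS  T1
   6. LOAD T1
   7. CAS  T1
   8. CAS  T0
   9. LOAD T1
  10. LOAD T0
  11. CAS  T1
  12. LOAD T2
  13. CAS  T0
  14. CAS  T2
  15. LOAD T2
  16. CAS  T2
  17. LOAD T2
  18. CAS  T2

A

Run A:
[1] T2.load  rd  (counter 0, T2.r 0)
[2] T2.cas  hit  (counter 1, T2.r 0)
[3] T1.load  rd  (counter 1, T1.r 1)
[4] T0.load  rd  (counter 1, T0.r 1)
[5] T1.cas  hit  (counter 2, T1.r 1)
[6] T1.load  rd  (counter 2, T1.r 2)
[7] T0.cas  miss  (counter 2, T0.r 1)
[8] T1.cas  hit  (counter 3, T1.r 2)
[9] T2.load  rd  (counter 3, T2.r 3)
[10] T2.cas  hit  (counter 4, T2.r 3)
[11] T0.load  rd  (counter 4, T0.r 4)
[12] T0.cas  hit  (counter 5, T0.r 4)
[13] T1.load  rd  (counter 5, T1.r 5)
[14] T2.load  rd  (counter 5, T2.r 5)
[15] T1.cas  hit  (counter 6, T1.r 5)
[16] T1.load  rd  (counter 6, T1.r 6)
[17] T2.cas  miss  (counter 6, T2.r 5)
[18] T1.cas  hit  (counter 7, T1.r 6)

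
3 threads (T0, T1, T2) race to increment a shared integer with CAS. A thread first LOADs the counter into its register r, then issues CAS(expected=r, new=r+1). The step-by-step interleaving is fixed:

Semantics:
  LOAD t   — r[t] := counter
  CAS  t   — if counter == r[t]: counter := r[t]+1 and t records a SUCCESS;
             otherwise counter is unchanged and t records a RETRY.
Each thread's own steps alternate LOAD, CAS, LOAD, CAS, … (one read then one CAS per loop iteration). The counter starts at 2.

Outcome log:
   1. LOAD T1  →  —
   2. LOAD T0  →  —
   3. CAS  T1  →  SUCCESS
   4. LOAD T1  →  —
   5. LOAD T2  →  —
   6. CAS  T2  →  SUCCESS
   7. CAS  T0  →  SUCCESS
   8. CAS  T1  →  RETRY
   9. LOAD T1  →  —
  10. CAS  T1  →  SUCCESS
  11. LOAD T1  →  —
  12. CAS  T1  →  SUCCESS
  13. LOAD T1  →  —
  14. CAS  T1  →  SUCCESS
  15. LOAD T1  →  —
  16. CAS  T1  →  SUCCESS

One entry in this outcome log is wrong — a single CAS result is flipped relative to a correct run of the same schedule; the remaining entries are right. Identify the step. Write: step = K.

step = 7

Reference trace:
T1 LOAD — after: cnt=2, r=2 — load
T0 LOAD — after: cnt=2, r=2 — load
T1 CAS — after: cnt=3, r=2 — ok
T1 LOAD — after: cnt=3, r=3 — load
T2 LOAD — after: cnt=3, r=3 — load
T2 CAS — after: cnt=4, r=3 — ok
T0 CAS — after: cnt=4, r=2 — retry
T1 CAS — after: cnt=4, r=3 — retry
T1 LOAD — after: cnt=4, r=4 — load
T1 CAS — after: cnt=5, r=4 — ok
T1 LOAD — after: cnt=5, r=5 — load
T1 CAS — after: cnt=6, r=5 — ok
T1 LOAD — after: cnt=6, r=6 — load
T1 CAS — after: cnt=7, r=6 — ok
T1 LOAD — after: cnt=7, r=7 — load
T1 CAS — after: cnt=8, r=7 — ok
Flip is step 7.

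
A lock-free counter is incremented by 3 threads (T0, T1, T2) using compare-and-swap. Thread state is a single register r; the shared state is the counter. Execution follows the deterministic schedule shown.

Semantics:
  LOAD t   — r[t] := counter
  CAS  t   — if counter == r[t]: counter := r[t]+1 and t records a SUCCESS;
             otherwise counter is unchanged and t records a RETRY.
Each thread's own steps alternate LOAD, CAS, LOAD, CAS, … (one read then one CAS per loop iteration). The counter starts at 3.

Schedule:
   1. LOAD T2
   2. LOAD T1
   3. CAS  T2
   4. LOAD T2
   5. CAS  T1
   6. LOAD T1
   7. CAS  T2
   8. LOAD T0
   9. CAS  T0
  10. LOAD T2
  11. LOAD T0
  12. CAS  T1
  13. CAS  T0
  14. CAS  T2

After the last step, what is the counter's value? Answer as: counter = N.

T2 LOAD — after: cnt=3, r=3 — load
T1 LOAD — after: cnt=3, r=3 — load
T2 CAS — after: cnt=4, r=3 — ok
T2 LOAD — after: cnt=4, r=4 — load
T1 CAS — after: cnt=4, r=3 — retry
T1 LOAD — after: cnt=4, r=4 — load
T2 CAS — after: cnt=5, r=4 — ok
T0 LOAD — after: cnt=5, r=5 — load
T0 CAS — after: cnt=6, r=5 — ok
T2 LOAD — after: cnt=6, r=6 — load
T0 LOAD — after: cnt=6, r=6 — load
T1 CAS — after: cnt=6, r=4 — retry
T0 CAS — after: cnt=7, r=6 — ok
T2 CAS — after: cnt=7, r=6 — retry

counter = 7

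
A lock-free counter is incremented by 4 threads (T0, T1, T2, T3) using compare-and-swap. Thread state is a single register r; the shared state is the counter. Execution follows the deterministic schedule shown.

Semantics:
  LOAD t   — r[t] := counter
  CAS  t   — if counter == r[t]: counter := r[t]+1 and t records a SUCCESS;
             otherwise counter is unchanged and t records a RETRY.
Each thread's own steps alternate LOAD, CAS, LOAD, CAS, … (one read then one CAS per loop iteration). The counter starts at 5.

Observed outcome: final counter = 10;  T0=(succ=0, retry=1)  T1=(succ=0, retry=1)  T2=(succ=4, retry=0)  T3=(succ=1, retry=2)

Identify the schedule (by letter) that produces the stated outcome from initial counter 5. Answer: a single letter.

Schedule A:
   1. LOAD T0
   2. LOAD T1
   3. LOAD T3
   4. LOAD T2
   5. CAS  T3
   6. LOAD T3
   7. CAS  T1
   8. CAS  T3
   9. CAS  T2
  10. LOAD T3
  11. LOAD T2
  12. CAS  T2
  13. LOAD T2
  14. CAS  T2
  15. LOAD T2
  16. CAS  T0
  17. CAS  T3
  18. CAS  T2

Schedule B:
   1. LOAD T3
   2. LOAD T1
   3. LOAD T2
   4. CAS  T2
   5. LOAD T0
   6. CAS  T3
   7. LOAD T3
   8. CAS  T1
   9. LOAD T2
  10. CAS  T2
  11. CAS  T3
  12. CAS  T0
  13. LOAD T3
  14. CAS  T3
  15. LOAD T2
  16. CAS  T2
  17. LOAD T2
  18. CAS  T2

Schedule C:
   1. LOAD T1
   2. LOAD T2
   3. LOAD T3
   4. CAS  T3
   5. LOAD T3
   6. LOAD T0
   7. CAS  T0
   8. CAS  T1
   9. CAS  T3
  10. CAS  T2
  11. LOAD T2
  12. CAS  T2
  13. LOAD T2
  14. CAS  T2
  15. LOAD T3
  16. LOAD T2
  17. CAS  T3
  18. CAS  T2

B

Run B:
T3 LOAD — after: cnt=5, r=5 — load
T1 LOAD — after: cnt=5, r=5 — load
T2 LOAD — after: cnt=5, r=5 — load
T2 CAS — after: cnt=6, r=5 — ok
T0 LOAD — after: cnt=6, r=6 — load
T3 CAS — after: cnt=6, r=5 — retry
T3 LOAD — after: cnt=6, r=6 — load
T1 CAS — after: cnt=6, r=5 — retry
T2 LOAD — after: cnt=6, r=6 — load
T2 CAS — after: cnt=7, r=6 — ok
T3 CAS — after: cnt=7, r=6 — retry
T0 CAS — after: cnt=7, r=6 — retry
T3 LOAD — after: cnt=7, r=7 — load
T3 CAS — after: cnt=8, r=7 — ok
T2 LOAD — after: cnt=8, r=8 — load
T2 CAS — after: cnt=9, r=8 — ok
T2 LOAD — after: cnt=9, r=9 — load
T2 CAS — after: cnt=10, r=9 — ok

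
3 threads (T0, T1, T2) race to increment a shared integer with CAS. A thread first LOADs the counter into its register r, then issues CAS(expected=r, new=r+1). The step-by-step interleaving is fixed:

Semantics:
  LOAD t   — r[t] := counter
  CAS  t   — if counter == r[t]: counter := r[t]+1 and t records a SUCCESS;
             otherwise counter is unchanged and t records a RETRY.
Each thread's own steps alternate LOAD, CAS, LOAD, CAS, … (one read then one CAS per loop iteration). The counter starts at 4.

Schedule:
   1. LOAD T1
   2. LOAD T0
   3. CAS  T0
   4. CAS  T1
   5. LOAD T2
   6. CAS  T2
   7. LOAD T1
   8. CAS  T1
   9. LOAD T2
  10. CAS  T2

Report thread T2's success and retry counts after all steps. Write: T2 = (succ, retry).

1. LOAD T1 → mem=4 r[T1]=4 [LOAD]
2. LOAD T0 → mem=4 r[T0]=4 [LOAD]
3. CAS T0 → mem=5 r[T0]=4 [OK]
4. CAS T1 → mem=5 r[T1]=4 [RETRY]
5. LOAD T2 → mem=5 r[T2]=5 [LOAD]
6. CAS T2 → mem=6 r[T2]=5 [OK]
7. LOAD T1 → mem=6 r[T1]=6 [LOAD]
8. CAS T1 → mem=7 r[T1]=6 [OK]
9. LOAD T2 → mem=7 r[T2]=7 [LOAD]
10. CAS T2 → mem=8 r[T2]=7 [OK]

T2 = (2, 0)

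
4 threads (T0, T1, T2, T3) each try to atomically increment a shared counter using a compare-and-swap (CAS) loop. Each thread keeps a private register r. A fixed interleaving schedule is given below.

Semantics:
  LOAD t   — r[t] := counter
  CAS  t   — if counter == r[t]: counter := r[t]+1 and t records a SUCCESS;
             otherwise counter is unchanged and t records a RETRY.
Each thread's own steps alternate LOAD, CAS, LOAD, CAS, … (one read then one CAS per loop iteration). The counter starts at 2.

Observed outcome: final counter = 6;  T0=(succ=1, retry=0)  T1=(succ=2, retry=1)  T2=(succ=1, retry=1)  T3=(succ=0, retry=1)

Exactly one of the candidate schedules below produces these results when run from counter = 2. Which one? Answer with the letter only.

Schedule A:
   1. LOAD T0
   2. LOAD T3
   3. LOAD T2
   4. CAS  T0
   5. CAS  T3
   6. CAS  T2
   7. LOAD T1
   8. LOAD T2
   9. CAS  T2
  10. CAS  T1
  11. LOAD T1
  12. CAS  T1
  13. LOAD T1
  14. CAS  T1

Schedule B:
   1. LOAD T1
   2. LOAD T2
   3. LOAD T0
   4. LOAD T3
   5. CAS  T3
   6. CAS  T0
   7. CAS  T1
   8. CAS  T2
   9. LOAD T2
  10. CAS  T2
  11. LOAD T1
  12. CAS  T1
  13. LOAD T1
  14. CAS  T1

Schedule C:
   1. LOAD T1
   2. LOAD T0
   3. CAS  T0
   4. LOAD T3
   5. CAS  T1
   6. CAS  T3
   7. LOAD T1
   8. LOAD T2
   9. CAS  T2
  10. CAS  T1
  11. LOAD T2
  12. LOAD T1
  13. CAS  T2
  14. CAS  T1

Tracing schedule A:
[1] T0.load  rd  (counter 2, T0.r 2)
[2] T3.load  rd  (counter 2, T3.r 2)
[3] T2.load  rd  (counter 2, T2.r 2)
[4] T0.cas  hit  (counter 3, T0.r 2)
[5] T3.cas  miss  (counter 3, T3.r 2)
[6] T2.cas  miss  (counter 3, T2.r 2)
[7] T1.load  rd  (counter 3, T1.r 3)
[8] T2.load  rd  (counter 3, T2.r 3)
[9] T2.cas  hit  (counter 4, T2.r 3)
[10] T1.cas  miss  (counter 4, T1.r 3)
[11] T1.load  rd  (counter 4, T1.r 4)
[12] T1.cas  hit  (counter 5, T1.r 4)
[13] T1.load  rd  (counter 5, T1.r 5)
[14] T1.cas  hit  (counter 6, T1.r 5)

A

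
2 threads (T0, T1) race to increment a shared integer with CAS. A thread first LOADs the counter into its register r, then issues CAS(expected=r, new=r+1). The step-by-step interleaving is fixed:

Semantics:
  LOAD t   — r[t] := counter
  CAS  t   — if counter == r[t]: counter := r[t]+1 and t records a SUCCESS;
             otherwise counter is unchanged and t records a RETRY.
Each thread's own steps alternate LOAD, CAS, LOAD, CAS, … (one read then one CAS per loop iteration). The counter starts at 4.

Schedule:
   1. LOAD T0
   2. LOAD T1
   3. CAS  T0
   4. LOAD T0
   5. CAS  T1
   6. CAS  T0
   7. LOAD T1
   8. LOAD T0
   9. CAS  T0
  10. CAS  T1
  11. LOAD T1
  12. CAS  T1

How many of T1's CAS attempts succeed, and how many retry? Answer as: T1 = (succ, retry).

#1 T0 reads 4
#2 T1 reads 4
#3 T0 CAS(4→5) writes; counter now 5
#4 T0 reads 5
#5 T1 CAS(4→5) fails; counter now 5
#6 T0 CAS(5→6) writes; counter now 6
#7 T1 reads 6
#8 T0 reads 6
#9 T0 CAS(6→7) writes; counter now 7
#10 T1 CAS(6→7) fails; counter now 7
#11 T1 reads 7
#12 T1 CAS(7→8) writes; counter now 8

T1 = (1, 2)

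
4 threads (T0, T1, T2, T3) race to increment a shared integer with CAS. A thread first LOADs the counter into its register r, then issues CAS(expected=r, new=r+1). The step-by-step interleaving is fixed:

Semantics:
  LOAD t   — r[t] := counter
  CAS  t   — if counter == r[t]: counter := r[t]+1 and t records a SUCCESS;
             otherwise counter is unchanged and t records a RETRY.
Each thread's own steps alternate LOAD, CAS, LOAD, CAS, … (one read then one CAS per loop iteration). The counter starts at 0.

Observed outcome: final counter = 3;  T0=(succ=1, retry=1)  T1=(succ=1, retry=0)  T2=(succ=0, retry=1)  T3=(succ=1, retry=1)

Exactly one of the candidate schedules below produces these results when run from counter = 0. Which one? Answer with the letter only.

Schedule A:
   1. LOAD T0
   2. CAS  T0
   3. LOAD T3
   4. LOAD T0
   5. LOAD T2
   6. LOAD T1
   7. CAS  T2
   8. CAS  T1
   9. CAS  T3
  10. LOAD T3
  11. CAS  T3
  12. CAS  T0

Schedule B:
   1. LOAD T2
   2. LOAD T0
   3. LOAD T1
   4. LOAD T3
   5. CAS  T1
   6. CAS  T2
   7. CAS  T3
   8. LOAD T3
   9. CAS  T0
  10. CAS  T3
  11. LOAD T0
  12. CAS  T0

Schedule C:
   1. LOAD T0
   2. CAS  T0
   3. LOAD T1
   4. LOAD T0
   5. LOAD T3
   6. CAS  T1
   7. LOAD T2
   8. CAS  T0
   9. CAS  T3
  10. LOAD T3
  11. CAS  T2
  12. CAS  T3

B

Run B:
   1) LOAD T2:  M=0  r_T2=0
   2) LOAD T0:  M=0  r_T0=0
   3) LOAD T1:  M=0  r_T1=0
   4) LOAD T3:  M=0  r_T3=0
   5) CAS  T1:  M=1  r_T1=0 ✓
   6) CAS  T2:  M=1  r_T2=0 ✗
   7) CAS  T3:  M=1  r_T3=0 ✗
   8) LOAD T3:  M=1  r_T3=1
   9) CAS  T0:  M=1  r_T0=0 ✗
  10) CAS  T3:  M=2  r_T3=1 ✓
  11) LOAD T0:  M=2  r_T0=2
  12) CAS  T0:  M=3  r_T0=2 ✓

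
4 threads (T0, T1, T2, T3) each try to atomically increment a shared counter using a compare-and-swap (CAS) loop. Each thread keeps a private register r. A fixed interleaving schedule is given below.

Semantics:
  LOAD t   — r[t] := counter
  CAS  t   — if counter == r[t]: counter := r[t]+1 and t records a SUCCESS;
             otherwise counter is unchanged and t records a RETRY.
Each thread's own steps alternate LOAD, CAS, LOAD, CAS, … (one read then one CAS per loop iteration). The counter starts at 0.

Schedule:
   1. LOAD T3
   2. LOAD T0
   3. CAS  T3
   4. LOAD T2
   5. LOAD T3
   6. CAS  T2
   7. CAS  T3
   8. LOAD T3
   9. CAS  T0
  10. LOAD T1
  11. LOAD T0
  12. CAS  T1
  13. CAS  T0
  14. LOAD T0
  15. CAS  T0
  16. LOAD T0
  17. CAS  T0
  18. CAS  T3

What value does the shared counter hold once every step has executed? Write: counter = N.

counter = 5

1. LOAD T3 → mem=0 r[T3]=0 [LOAD]
2. LOAD T0 → mem=0 r[T0]=0 [LOAD]
3. CAS T3 → mem=1 r[T3]=0 [OK]
4. LOAD T2 → mem=1 r[T2]=1 [LOAD]
5. LOAD T3 → mem=1 r[T3]=1 [LOAD]
6. CAS T2 → mem=2 r[T2]=1 [OK]
7. CAS T3 → mem=2 r[T3]=1 [RETRY]
8. LOAD T3 → mem=2 r[T3]=2 [LOAD]
9. CAS T0 → mem=2 r[T0]=0 [RETRY]
10. LOAD T1 → mem=2 r[T1]=2 [LOAD]
11. LOAD T0 → mem=2 r[T0]=2 [LOAD]
12. CAS T1 → mem=3 r[T1]=2 [OK]
13. CAS T0 → mem=3 r[T0]=2 [RETRY]
14. LOAD T0 → mem=3 r[T0]=3 [LOAD]
15. CAS T0 → mem=4 r[T0]=3 [OK]
16. LOAD T0 → mem=4 r[T0]=4 [LOAD]
17. CAS T0 → mem=5 r[T0]=4 [OK]
18. CAS T3 → mem=5 r[T3]=2 [RETRY]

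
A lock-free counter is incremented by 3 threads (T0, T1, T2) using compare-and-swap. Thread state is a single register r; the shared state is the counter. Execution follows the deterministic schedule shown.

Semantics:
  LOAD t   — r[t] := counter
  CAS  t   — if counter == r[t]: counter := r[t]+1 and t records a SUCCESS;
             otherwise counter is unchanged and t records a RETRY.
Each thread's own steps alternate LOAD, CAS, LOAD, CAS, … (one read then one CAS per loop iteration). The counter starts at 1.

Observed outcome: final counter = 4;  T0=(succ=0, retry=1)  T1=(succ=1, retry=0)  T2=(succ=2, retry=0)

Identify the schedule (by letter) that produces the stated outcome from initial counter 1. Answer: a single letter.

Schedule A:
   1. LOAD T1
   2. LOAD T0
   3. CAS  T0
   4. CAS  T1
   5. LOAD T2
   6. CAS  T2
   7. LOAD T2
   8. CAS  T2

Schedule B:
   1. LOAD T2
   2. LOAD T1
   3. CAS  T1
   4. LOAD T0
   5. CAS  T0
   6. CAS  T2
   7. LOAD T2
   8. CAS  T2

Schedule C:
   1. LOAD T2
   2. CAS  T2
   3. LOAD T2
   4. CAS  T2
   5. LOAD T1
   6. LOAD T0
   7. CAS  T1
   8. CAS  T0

C

Tracing schedule C:
1. LOAD T2 → mem=1 r[T2]=1 [LOAD]
2. CAS T2 → mem=2 r[T2]=1 [OK]
3. LOAD T2 → mem=2 r[T2]=2 [LOAD]
4. CAS T2 → mem=3 r[T2]=2 [OK]
5. LOAD T1 → mem=3 r[T1]=3 [LOAD]
6. LOAD T0 → mem=3 r[T0]=3 [LOAD]
7. CAS T1 → mem=4 r[T1]=3 [OK]
8. CAS T0 → mem=4 r[T0]=3 [RETRY]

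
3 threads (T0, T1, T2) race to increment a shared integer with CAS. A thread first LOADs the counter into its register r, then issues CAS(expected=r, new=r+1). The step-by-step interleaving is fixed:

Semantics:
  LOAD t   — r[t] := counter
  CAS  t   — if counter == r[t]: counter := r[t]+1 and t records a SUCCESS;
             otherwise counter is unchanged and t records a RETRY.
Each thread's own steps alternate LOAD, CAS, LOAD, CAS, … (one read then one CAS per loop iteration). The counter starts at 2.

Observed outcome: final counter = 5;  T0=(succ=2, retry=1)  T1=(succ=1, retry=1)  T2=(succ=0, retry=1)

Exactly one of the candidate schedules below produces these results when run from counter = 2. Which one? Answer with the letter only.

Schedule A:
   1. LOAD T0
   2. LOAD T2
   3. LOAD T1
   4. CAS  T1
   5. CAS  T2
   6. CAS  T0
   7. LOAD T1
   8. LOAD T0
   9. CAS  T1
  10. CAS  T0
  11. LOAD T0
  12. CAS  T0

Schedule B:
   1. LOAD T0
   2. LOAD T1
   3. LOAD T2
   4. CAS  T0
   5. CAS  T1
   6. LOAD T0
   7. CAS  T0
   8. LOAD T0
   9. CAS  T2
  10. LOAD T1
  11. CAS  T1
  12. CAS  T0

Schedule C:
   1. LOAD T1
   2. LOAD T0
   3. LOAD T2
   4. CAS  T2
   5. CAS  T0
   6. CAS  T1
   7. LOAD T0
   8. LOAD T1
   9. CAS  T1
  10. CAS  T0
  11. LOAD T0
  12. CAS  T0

B

Simulating candidate B:
T0 LOAD — after: cnt=2, r=2 — load
T1 LOAD — after: cnt=2, r=2 — load
T2 LOAD — after: cnt=2, r=2 — load
T0 CAS — after: cnt=3, r=2 — ok
T1 CAS — after: cnt=3, r=2 — retry
T0 LOAD — after: cnt=3, r=3 — load
T0 CAS — after: cnt=4, r=3 — ok
T0 LOAD — after: cnt=4, r=4 — load
T2 CAS — after: cnt=4, r=2 — retry
T1 LOAD — after: cnt=4, r=4 — load
T1 CAS — after: cnt=5, r=4 — ok
T0 CAS — after: cnt=5, r=4 — retry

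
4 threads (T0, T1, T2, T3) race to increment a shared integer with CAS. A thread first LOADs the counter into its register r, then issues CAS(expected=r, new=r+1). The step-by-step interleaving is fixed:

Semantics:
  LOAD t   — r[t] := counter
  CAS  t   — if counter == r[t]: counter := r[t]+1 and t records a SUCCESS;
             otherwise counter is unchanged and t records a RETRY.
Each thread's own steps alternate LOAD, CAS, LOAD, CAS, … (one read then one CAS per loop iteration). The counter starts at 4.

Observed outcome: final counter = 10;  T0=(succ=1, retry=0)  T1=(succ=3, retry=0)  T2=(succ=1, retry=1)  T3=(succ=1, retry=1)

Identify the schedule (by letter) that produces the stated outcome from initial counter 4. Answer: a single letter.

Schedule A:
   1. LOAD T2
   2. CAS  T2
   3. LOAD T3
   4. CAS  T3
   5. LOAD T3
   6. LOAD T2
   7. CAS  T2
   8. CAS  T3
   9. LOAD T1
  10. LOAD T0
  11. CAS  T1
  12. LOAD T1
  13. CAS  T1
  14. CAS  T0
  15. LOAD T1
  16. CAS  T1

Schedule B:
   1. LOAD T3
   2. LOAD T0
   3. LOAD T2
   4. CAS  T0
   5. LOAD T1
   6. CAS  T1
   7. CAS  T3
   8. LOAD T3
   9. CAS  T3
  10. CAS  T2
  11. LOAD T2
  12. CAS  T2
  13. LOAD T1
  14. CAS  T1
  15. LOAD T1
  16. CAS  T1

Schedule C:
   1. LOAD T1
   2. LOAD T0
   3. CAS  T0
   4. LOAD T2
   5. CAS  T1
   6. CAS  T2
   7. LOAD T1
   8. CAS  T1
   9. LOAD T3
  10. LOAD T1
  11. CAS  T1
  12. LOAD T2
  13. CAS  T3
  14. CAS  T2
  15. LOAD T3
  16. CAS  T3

B

Tracing schedule B:
T3 LOAD — after: cnt=4, r=4 — load
T0 LOAD — after: cnt=4, r=4 — load
T2 LOAD — after: cnt=4, r=4 — load
T0 CAS — after: cnt=5, r=4 — ok
T1 LOAD — after: cnt=5, r=5 — load
T1 CAS — after: cnt=6, r=5 — ok
T3 CAS — after: cnt=6, r=4 — retry
T3 LOAD — after: cnt=6, r=6 — load
T3 CAS — after: cnt=7, r=6 — ok
T2 CAS — after: cnt=7, r=4 — retry
T2 LOAD — after: cnt=7, r=7 — load
T2 CAS — after: cnt=8, r=7 — ok
T1 LOAD — after: cnt=8, r=8 — load
T1 CAS — after: cnt=9, r=8 — ok
T1 LOAD — after: cnt=9, r=9 — load
T1 CAS — after: cnt=10, r=9 — ok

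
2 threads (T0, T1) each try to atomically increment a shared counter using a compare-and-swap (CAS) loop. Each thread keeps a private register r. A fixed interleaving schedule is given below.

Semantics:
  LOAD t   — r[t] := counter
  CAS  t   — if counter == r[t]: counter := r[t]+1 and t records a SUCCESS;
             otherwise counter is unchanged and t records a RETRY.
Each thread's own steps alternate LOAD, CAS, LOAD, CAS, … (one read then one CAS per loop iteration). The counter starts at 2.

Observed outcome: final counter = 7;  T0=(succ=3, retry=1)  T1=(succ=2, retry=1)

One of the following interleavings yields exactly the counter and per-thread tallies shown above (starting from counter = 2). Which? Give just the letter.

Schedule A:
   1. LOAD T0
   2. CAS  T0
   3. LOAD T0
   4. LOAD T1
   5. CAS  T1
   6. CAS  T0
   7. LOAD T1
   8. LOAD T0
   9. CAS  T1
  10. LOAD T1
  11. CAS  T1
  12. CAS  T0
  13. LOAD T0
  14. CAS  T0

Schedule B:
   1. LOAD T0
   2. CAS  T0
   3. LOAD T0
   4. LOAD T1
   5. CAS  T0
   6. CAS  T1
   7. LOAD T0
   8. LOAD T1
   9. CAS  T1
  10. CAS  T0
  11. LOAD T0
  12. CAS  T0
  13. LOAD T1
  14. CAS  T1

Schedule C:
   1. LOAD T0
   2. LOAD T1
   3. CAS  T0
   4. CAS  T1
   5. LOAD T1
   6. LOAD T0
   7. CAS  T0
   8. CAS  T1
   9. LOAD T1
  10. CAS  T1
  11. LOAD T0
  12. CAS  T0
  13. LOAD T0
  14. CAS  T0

B

Simulating candidate B:
step 1: T0 LOAD ⇒ load; ctr=2 reg=2
step 2: T0 CAS ⇒ ok; ctr=3 reg=2
step 3: T0 LOAD ⇒ load; ctr=3 reg=3
step 4: T1 LOAD ⇒ load; ctr=3 reg=3
step 5: T0 CAS ⇒ ok; ctr=4 reg=3
step 6: T1 CAS ⇒ retry; ctr=4 reg=3
step 7: T0 LOAD ⇒ load; ctr=4 reg=4
step 8: T1 LOAD ⇒ load; ctr=4 reg=4
step 9: T1 CAS ⇒ ok; ctr=5 reg=4
step 10: T0 CAS ⇒ retry; ctr=5 reg=4
step 11: T0 LOAD ⇒ load; ctr=5 reg=5
step 12: T0 CAS ⇒ ok; ctr=6 reg=5
step 13: T1 LOAD ⇒ load; ctr=6 reg=6
step 14: T1 CAS ⇒ ok; ctr=7 reg=6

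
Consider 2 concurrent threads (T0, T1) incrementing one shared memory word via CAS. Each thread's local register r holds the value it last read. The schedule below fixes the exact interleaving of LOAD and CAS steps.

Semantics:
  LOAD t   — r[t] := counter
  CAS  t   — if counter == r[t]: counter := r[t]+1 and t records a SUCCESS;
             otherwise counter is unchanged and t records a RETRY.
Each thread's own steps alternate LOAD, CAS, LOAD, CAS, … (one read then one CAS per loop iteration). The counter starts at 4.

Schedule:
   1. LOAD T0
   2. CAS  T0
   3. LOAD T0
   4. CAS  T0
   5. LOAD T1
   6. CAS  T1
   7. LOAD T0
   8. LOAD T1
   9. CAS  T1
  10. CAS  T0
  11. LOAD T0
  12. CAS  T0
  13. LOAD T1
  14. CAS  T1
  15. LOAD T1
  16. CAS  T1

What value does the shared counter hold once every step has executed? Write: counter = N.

[1] T0.load  rd  (counter 4, T0.r 4)
[2] T0.cas  hit  (counter 5, T0.r 4)
[3] T0.load  rd  (counter 5, T0.r 5)
[4] T0.cas  hit  (counter 6, T0.r 5)
[5] T1.load  rd  (counter 6, T1.r 6)
[6] T1.cas  hit  (counter 7, T1.r 6)
[7] T0.load  rd  (counter 7, T0.r 7)
[8] T1.load  rd  (counter 7, T1.r 7)
[9] T1.cas  hit  (counter 8, T1.r 7)
[10] T0.cas  miss  (counter 8, T0.r 7)
[11] T0.load  rd  (counter 8, T0.r 8)
[12] T0.cas  hit  (counter 9, T0.r 8)
[13] T1.load  rd  (counter 9, T1.r 9)
[14] T1.cas  hit  (counter 10, T1.r 9)
[15] T1.load  rd  (counter 10, T1.r 10)
[16] T1.cas  hit  (counter 11, T1.r 10)

counter = 11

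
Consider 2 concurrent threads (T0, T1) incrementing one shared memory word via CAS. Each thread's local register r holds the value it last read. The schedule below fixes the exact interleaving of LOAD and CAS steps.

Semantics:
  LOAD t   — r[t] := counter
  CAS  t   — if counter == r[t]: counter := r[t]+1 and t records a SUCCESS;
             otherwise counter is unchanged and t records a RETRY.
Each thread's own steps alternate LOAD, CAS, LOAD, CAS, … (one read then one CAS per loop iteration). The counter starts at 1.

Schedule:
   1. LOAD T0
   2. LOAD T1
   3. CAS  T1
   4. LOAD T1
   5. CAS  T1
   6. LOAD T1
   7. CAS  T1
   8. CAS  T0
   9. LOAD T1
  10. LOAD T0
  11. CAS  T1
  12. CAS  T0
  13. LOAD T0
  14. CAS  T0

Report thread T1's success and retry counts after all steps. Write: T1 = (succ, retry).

T1 = (4, 0)

   1) LOAD T0:  M=1  r_T0=1
   2) LOAD T1:  M=1  r_T1=1
   3) CAS  T1:  M=2  r_T1=1 ✓
   4) LOAD T1:  M=2  r_T1=2
   5) CAS  T1:  M=3  r_T1=2 ✓
   6) LOAD T1:  M=3  r_T1=3
   7) CAS  T1:  M=4  r_T1=3 ✓
   8) CAS  T0:  M=4  r_T0=1 ✗
   9) LOAD T1:  M=4  r_T1=4
  10) LOAD T0:  M=4  r_T0=4
  11) CAS  T1:  M=5  r_T1=4 ✓
  12) CAS  T0:  M=5  r_T0=4 ✗
  13) LOAD T0:  M=5  r_T0=5
  14) CAS  T0:  M=6  r_T0=5 ✓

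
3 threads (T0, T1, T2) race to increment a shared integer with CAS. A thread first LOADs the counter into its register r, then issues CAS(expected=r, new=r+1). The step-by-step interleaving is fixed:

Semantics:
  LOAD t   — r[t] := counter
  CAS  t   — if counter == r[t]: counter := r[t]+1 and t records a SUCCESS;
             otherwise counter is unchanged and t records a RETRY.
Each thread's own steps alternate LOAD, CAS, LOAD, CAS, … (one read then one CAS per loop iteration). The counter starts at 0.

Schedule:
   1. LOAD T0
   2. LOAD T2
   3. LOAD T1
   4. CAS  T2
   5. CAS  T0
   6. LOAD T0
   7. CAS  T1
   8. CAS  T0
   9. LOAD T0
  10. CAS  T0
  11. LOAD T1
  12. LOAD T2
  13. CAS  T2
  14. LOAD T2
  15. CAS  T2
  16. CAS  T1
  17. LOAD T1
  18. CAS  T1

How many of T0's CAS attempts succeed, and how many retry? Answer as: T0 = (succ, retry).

T0 = (2, 1)

step 1: T0 LOAD ⇒ load; ctr=0 reg=0
step 2: T2 LOAD ⇒ load; ctr=0 reg=0
step 3: T1 LOAD ⇒ load; ctr=0 reg=0
step 4: T2 CAS ⇒ ok; ctr=1 reg=0
step 5: T0 CAS ⇒ retry; ctr=1 reg=0
step 6: T0 LOAD ⇒ load; ctr=1 reg=1
step 7: T1 CAS ⇒ retry; ctr=1 reg=0
step 8: T0 CAS ⇒ ok; ctr=2 reg=1
step 9: T0 LOAD ⇒ load; ctr=2 reg=2
step 10: T0 CAS ⇒ ok; ctr=3 reg=2
step 11: T1 LOAD ⇒ load; ctr=3 reg=3
step 12: T2 LOAD ⇒ load; ctr=3 reg=3
step 13: T2 CAS ⇒ ok; ctr=4 reg=3
step 14: T2 LOAD ⇒ load; ctr=4 reg=4
step 15: T2 CAS ⇒ ok; ctr=5 reg=4
step 16: T1 CAS ⇒ retry; ctr=5 reg=3
step 17: T1 LOAD ⇒ load; ctr=5 reg=5
step 18: T1 CAS ⇒ ok; ctr=6 reg=5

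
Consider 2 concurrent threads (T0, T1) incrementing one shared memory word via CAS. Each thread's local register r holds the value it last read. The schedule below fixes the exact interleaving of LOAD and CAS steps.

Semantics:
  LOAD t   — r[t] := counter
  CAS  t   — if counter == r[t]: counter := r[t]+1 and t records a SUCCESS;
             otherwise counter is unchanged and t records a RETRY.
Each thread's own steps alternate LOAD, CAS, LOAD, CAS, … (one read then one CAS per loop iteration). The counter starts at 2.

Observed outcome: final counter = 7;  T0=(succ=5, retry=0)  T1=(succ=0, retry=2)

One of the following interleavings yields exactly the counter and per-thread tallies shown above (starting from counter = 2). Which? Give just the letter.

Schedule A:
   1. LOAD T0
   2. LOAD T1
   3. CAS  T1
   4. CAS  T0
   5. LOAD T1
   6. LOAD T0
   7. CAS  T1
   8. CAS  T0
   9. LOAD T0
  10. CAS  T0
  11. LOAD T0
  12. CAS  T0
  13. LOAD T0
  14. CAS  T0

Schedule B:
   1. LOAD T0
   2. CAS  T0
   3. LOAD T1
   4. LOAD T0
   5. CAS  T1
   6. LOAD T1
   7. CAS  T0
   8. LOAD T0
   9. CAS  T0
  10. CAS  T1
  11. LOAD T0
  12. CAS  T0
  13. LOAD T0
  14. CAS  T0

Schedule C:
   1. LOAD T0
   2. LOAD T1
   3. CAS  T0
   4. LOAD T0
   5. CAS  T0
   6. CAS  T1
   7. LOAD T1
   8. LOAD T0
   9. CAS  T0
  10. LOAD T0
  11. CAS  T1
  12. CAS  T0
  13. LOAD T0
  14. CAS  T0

C

Tracing schedule C:
1. LOAD T0 → mem=2 r[T0]=2 [LOAD]
2. LOAD T1 → mem=2 r[T1]=2 [LOAD]
3. CAS T0 → mem=3 r[T0]=2 [OK]
4. LOAD T0 → mem=3 r[T0]=3 [LOAD]
5. CAS T0 → mem=4 r[T0]=3 [OK]
6. CAS T1 → mem=4 r[T1]=2 [RETRY]
7. LOAD T1 → mem=4 r[T1]=4 [LOAD]
8. LOAD T0 → mem=4 r[T0]=4 [LOAD]
9. CAS T0 → mem=5 r[T0]=4 [OK]
10. LOAD T0 → mem=5 r[T0]=5 [LOAD]
11. CAS T1 → mem=5 r[T1]=4 [RETRY]
12. CAS T0 → mem=6 r[T0]=5 [OK]
13. LOAD T0 → mem=6 r[T0]=6 [LOAD]
14. CAS T0 → mem=7 r[T0]=6 [OK]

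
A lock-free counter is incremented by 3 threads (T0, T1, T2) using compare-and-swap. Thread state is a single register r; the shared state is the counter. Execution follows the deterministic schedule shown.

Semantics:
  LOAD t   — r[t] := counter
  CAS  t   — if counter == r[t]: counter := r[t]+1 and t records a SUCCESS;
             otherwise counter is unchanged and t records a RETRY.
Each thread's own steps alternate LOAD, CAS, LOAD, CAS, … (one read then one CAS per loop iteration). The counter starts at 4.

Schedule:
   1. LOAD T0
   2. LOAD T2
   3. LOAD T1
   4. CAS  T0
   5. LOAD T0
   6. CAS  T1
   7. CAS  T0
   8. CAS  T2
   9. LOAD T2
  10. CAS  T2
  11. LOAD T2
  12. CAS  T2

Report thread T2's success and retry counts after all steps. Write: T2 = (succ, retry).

T2 = (2, 1)

[1] T0.load  rd  (counter 4, T0.r 4)
[2] T2.load  rd  (counter 4, T2.r 4)
[3] T1.load  rd  (counter 4, T1.r 4)
[4] T0.cas  hit  (counter 5, T0.r 4)
[5] T0.load  rd  (counter 5, T0.r 5)
[6] T1.cas  miss  (counter 5, T1.r 4)
[7] T0.cas  hit  (counter 6, T0.r 5)
[8] T2.cas  miss  (counter 6, T2.r 4)
[9] T2.load  rd  (counter 6, T2.r 6)
[10] T2.cas  hit  (counter 7, T2.r 6)
[11] T2.load  rd  (counter 7, T2.r 7)
[12] T2.cas  hit  (counter 8, T2.r 7)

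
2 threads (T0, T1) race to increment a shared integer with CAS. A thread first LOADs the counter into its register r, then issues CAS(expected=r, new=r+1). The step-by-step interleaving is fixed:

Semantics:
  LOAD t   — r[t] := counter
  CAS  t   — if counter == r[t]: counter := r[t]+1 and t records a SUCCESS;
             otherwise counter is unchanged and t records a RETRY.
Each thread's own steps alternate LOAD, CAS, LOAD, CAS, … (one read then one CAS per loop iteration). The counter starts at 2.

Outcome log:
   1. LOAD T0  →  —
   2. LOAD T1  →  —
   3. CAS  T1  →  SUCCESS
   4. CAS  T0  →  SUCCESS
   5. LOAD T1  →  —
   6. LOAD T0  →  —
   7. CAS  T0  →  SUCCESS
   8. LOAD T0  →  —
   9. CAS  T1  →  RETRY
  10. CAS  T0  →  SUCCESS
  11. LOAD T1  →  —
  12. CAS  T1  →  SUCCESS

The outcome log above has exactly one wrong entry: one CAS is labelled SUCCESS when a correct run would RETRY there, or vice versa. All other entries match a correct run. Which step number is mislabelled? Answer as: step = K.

Reference trace:
T0 LOAD — after: cnt=2, r=2 — load
T1 LOAD — after: cnt=2, r=2 — load
T1 CAS — after: cnt=3, r=2 — ok
T0 CAS — after: cnt=3, r=2 — retry
T1 LOAD — after: cnt=3, r=3 — load
T0 LOAD — after: cnt=3, r=3 — load
T0 CAS — after: cnt=4, r=3 — ok
T0 LOAD — after: cnt=4, r=4 — load
T1 CAS — after: cnt=4, r=3 — retry
T0 CAS — after: cnt=5, r=4 — ok
T1 LOAD — after: cnt=5, r=5 — load
T1 CAS — after: cnt=6, r=5 — ok
Mismatch at 4.

step = 4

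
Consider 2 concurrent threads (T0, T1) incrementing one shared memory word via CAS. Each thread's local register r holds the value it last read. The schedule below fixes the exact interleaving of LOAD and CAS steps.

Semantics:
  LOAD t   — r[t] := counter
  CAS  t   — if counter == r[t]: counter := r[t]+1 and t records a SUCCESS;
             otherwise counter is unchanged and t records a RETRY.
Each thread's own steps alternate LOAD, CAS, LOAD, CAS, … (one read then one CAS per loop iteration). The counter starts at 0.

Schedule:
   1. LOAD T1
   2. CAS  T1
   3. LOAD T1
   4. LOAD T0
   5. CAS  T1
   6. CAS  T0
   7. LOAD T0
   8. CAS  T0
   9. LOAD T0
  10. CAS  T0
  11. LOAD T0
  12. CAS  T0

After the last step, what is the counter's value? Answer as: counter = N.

T1 LOAD — after: cnt=0, r=0 — load
T1 CAS — after: cnt=1, r=0 — ok
T1 LOAD — after: cnt=1, r=1 — load
T0 LOAD — after: cnt=1, r=1 — load
T1 CAS — after: cnt=2, r=1 — ok
T0 CAS — after: cnt=2, r=1 — retry
T0 LOAD — after: cnt=2, r=2 — load
T0 CAS — after: cnt=3, r=2 — ok
T0 LOAD — after: cnt=3, r=3 — load
T0 CAS — after: cnt=4, r=3 — ok
T0 LOAD — after: cnt=4, r=4 — load
T0 CAS — after: cnt=5, r=4 — ok

counter = 5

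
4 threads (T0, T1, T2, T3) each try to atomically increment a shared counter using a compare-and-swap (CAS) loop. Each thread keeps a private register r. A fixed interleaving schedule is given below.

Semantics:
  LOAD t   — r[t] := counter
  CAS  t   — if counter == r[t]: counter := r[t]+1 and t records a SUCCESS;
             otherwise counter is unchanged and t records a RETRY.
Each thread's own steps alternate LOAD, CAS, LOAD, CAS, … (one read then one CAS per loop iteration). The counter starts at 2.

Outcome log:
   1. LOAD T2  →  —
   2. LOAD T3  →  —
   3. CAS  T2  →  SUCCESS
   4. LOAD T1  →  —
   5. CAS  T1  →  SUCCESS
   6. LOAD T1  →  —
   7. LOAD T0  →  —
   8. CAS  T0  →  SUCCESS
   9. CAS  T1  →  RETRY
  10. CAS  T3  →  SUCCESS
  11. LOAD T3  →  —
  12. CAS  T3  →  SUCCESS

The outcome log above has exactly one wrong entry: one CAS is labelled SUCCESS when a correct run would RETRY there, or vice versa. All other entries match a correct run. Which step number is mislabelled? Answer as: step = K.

Correct run:
   1) LOAD T2:  M=2  r_T2=2
   2) LOAD T3:  M=2  r_T3=2
   3) CAS  T2:  M=3  r_T2=2 ✓
   4) LOAD T1:  M=3  r_T1=3
   5) CAS  T1:  M=4  r_T1=3 ✓
   6) LOAD T1:  M=4  r_T1=4
   7) LOAD T0:  M=4  r_T0=4
   8) CAS  T0:  M=5  r_T0=4 ✓
   9) CAS  T1:  M=5  r_T1=4 ✗
  10) CAS  T3:  M=5  r_T3=2 ✗
  11) LOAD T3:  M=5  r_T3=5
  12) CAS  T3:  M=6  r_T3=5 ✓
Log disagrees first at step 10.

step = 10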